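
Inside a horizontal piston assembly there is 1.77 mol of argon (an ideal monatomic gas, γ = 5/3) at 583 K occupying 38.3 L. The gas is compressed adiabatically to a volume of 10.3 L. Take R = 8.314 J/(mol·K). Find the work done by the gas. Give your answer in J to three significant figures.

Adiabatic: TV^(γ−1) = const with γ = 5/3.
T₂ = T₁ (V₁/V₂)^(γ−1) = 583 × (38.3/10.3)^0.667 = 583 × 2.4 = 1399 K.
W_by = nCᵥ(T₁ − T₂) = (1.77)(12.47)(583 − 1399) = -18019 J.

W ≈ -18000 J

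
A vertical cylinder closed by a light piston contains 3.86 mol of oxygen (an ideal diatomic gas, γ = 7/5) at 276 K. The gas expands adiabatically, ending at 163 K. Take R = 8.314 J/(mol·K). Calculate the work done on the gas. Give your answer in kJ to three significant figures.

Adiabatic ⇒ Q = 0, so W_by = −ΔU = nCᵥ(T₁ − T₂).
Cᵥ = 5R/2 = 20.79 J/(mol·K).
W = (3.86)(20.79)(276 − 163) = 9066 J.
Work on gas = −W_by = -9066 J.

W ≈ -9.07 kJ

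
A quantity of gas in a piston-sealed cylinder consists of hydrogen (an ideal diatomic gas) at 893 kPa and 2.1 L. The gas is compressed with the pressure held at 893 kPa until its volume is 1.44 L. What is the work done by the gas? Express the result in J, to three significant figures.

Isobaric: W = P ΔV.
W = (893 kPa)(1.44 − 2.1 L) = (893)(-0.66) = -589.4 J.

W ≈ -589 J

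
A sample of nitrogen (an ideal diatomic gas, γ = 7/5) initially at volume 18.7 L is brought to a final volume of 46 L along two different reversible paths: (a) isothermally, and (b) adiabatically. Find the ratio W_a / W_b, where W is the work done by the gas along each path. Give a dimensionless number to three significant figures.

W_a / W_b ≈ 1.19

Path (a) isothermal: W = P₁V₁ ln(V₂/V₁) → W_a/(P₁V₁) = 0.9001.
Path (b) adiabatic: W = P₁V₁(1 − (V₁/V₂)^(γ−1))/(γ−1) → W_b/(P₁V₁) = 0.7559.
W_a / W_b = 0.9001 / 0.7559 = 1.191.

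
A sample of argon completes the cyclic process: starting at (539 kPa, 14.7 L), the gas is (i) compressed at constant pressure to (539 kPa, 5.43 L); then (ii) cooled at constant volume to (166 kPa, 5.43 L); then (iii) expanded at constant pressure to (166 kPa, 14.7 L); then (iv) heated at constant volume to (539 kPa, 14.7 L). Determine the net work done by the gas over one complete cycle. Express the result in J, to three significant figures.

W_net ≈ -3460 J

Constant-volume legs do no work.
W(i) = (539)(5.43 − 14.7) = -4997 J; W(iii) = (166)(14.7 − 5.43) = 1539 J.
W_net = -4997 + 1539 = -3458 J (the counter-clockwise enclosed area).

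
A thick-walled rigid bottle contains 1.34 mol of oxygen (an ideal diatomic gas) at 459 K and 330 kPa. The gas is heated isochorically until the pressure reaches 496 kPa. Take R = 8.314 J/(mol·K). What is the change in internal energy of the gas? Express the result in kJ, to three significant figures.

Constant volume ⇒ W = 0, so Q = ΔU = nCᵥΔT with Cᵥ = 5R/2 = 20.79 J/(mol·K).
At constant V, T₂/T₁ = P₂/P₁ ⇒ ΔT = T₁(P₂/P₁ − 1) = 459·(496/330 − 1) = 230.9 K.
ΔU = (1.34)(20.79)(230.9) = 6431 J.

ΔU ≈ 6.43 kJ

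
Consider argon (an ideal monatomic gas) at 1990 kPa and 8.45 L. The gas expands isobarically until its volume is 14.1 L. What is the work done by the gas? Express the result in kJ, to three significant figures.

Isobaric: W = P ΔV.
W = (1990 kPa)(14.1 − 8.45 L) = (1990)(5.65) = 11244 J.

W ≈ 11.2 kJ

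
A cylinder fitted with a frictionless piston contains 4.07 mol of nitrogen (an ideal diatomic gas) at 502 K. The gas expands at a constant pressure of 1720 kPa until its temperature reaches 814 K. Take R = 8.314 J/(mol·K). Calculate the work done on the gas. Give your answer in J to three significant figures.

W ≈ -10600 J

Isobaric: W = P ΔV = nR ΔT.
W = (4.07)(8.314)(814 − 502) = 10557 J.
Work on gas = −W_by = -10557 J.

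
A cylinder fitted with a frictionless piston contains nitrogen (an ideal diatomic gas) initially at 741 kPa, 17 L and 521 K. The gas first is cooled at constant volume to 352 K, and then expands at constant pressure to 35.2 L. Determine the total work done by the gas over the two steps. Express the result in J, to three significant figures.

W_total ≈ 9110 J

Step 1 (isochoric): W = 0 (constant volume).
After step 1: P = 500.6 kPa (V unchanged).
Step 2 (isobaric): W = PΔV = (500.6 kPa)(35.2 − 17 L) = 9112 J.
W_total = 0 + 9112 = 9112 J.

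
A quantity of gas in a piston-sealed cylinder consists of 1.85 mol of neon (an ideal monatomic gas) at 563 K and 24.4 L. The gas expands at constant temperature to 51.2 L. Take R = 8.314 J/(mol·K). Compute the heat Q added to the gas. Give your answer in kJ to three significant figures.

Isothermal ⇒ ΔU = 0, so Q = W = nRT ln(V₂/V₁).
Q = (1.85)(8.314)(563) ln(51.2/24.4) = 8659 × 0.7412 = 6418 J.

Q ≈ 6.42 kJ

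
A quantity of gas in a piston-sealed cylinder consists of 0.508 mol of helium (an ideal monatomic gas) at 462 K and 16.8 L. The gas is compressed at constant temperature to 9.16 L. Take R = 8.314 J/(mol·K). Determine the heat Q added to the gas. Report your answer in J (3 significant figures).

Q ≈ -1180 J

Isothermal ⇒ ΔU = 0, so Q = W = nRT ln(V₂/V₁).
Q = (0.508)(8.314)(462) ln(9.16/16.8) = 1951 × -0.6065 = -1184 J.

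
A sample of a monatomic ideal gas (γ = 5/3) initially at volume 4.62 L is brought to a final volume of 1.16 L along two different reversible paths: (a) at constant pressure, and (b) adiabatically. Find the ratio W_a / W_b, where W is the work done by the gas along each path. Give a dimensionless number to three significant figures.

Path (a) isobaric: W = P₁(V₂ − V₁) → W_a/(P₁V₁) = -0.7489.
Path (b) adiabatic: W = P₁V₁(1 − (V₁/V₂)^(γ−1))/(γ−1) → W_b/(P₁V₁) = -2.269.
W_a / W_b = -0.7489 / -2.269 = 0.3301.

W_a / W_b ≈ 0.330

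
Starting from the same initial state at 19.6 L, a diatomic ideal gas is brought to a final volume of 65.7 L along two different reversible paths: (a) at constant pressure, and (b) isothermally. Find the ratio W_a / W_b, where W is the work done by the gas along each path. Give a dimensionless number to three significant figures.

W_a / W_b ≈ 1.94

Path (a) isobaric: W = P₁(V₂ − V₁) → W_a/(P₁V₁) = 2.352.
Path (b) isothermal: W = P₁V₁ ln(V₂/V₁) → W_b/(P₁V₁) = 1.21.
W_a / W_b = 2.352 / 1.21 = 1.945.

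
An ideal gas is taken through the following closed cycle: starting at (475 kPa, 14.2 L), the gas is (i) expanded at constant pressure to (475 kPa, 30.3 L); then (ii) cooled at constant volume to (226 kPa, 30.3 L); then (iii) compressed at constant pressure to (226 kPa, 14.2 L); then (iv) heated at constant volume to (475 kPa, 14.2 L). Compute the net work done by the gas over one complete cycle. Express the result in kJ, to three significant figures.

Constant-volume legs do no work.
W(i) = (475)(30.3 − 14.2) = 7648 J; W(iii) = (226)(14.2 − 30.3) = -3639 J.
W_net = 7648 − 3639 = 4009 J (the clockwise enclosed area).

W_net ≈ 4.01 kJ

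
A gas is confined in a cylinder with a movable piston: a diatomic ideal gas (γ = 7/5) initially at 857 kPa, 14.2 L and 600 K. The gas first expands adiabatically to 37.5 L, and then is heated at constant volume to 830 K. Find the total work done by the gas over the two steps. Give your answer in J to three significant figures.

W_total ≈ 9790 J

Step 1 (adiabatic): W = (P₁V₁ − P₂V₂)/(γ−1) = (12169 − 8252)/0.4 = 9793 J.
Step 2 (isochoric): W = 0 (constant volume).
W_total = 9793 + 0 = 9793 J.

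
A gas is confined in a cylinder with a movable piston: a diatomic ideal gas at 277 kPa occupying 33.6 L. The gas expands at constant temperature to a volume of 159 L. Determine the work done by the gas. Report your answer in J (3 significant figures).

Isothermal: W = nRT ln(V₂/V₁) = P₁V₁ ln(V₂/V₁).
P₁V₁ = (277 kPa)(33.6 L) = 9307 J.
W = 9307 × ln(159/33.6) = 9307 × 1.554
W_by_gas = 14467 J.

W ≈ 14500 J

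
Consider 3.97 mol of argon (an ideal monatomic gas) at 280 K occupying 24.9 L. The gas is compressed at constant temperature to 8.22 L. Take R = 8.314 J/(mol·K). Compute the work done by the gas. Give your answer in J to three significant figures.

Isothermal: W = nRT ln(V₂/V₁).
W = (3.97)(8.314)(280) × ln(8.22/24.9)
  = 9242 × -1.108
W_by_gas = -10243 J.

W ≈ -10200 J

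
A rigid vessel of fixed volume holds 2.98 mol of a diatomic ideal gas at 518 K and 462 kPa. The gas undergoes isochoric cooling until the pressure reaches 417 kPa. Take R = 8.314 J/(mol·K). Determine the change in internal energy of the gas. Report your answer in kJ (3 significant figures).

ΔU ≈ -3.13 kJ

Constant volume ⇒ W = 0, so Q = ΔU = nCᵥΔT with Cᵥ = 5R/2 = 20.79 J/(mol·K).
At constant V, T₂/T₁ = P₂/P₁ ⇒ ΔT = T₁(P₂/P₁ − 1) = 518·(417/462 − 1) = -50.45 K.
ΔU = (2.98)(20.79)(-50.45) = -3125 J.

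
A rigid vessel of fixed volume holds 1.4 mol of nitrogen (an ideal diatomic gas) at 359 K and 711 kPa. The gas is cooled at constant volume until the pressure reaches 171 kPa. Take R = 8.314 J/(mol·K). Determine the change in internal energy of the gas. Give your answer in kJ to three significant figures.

ΔU ≈ -7.93 kJ

Constant volume ⇒ W = 0, so Q = ΔU = nCᵥΔT with Cᵥ = 5R/2 = 20.79 J/(mol·K).
At constant V, T₂/T₁ = P₂/P₁ ⇒ ΔT = T₁(P₂/P₁ − 1) = 359·(171/711 − 1) = -272.7 K.
ΔU = (1.4)(20.79)(-272.7) = -7934 J.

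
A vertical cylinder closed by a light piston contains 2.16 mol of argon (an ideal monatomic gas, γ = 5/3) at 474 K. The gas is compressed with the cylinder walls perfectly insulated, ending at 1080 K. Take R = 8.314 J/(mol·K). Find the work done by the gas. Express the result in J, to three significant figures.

W ≈ -16300 J

Adiabatic ⇒ Q = 0, so W_by = −ΔU = nCᵥ(T₁ − T₂).
Cᵥ = 3R/2 = 12.47 J/(mol·K).
W = (2.16)(12.47)(474 − 1080) = -16324 J.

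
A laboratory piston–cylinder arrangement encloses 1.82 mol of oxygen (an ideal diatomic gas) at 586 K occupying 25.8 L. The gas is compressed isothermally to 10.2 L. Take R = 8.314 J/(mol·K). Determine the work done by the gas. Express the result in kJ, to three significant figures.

Isothermal: W = nRT ln(V₂/V₁).
W = (1.82)(8.314)(586) × ln(10.2/25.8)
  = 8867 × -0.928
W_by_gas = -8229 J.

W ≈ -8.23 kJ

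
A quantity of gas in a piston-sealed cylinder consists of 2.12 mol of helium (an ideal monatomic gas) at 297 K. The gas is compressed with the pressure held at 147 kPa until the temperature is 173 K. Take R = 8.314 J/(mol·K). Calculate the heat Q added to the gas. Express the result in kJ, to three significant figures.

Q ≈ -5.46 kJ

Isobaric: W = nRΔT = (2.12)(8.314)(-124) = -2186 J.
ΔU = nCᵥΔT with Cᵥ = 3R/2: ΔU = (2.12)(12.47)(-124) = -3278 J.
Q = ΔU + W = -3278 − 2186 = -5464 J.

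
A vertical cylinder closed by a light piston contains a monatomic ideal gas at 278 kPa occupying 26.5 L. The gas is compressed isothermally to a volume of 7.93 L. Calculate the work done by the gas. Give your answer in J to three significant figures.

Isothermal: W = nRT ln(V₂/V₁) = P₁V₁ ln(V₂/V₁).
P₁V₁ = (278 kPa)(26.5 L) = 7367 J.
W = 7367 × ln(7.93/26.5) = 7367 × -1.206
W_by_gas = -8888 J.

W ≈ -8890 J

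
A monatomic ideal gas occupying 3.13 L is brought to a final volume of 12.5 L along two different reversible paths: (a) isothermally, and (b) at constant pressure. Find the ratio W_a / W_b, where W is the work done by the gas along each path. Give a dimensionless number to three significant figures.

W_a / W_b ≈ 0.463

Path (a) isothermal: W = P₁V₁ ln(V₂/V₁) → W_a/(P₁V₁) = 1.385.
Path (b) isobaric: W = P₁(V₂ − V₁) → W_b/(P₁V₁) = 2.994.
W_a / W_b = 1.385 / 2.994 = 0.4626.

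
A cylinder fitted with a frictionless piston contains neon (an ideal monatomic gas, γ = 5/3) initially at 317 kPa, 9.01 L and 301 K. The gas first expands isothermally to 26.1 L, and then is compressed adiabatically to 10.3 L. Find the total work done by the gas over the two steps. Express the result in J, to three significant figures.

W_total ≈ -641 J

Step 1 (isothermal): W = P₁V₁ ln(V₂/V₁) = (2856) ln(26.1/9.01) = 3038 J.
After step 1: P = 109.4 kPa, V = 26.1 L, T = 301 K.
Step 2 (adiabatic): W = (P₁V₁ − P₂V₂)/(γ−1) = (2856 − 5309)/0.667 = -3679 J.
W_total = 3038 − 3679 = -640.9 J.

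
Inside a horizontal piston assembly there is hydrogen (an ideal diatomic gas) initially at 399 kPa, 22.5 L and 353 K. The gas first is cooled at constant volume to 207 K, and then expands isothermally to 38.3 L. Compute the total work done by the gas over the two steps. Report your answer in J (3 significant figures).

W_total ≈ 2800 J

Step 1 (isochoric): W = 0 (constant volume).
After step 1: P = 234 kPa (V unchanged).
Step 2 (isothermal): W = P₁V₁ ln(V₂/V₁) = (5264) ln(38.3/22.5) = 2800 J.
W_total = 0 + 2800 = 2800 J.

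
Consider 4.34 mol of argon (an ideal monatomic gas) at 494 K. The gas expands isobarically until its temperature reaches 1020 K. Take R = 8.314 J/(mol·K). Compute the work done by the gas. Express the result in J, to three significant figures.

W ≈ 19000 J

Isobaric: W = P ΔV = nR ΔT.
W = (4.34)(8.314)(1020 − 494) = 18980 J.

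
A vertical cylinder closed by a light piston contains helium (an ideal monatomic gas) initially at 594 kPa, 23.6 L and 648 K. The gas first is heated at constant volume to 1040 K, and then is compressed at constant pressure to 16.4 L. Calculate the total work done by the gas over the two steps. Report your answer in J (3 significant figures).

W_total ≈ -6860 J

Step 1 (isochoric): W = 0 (constant volume).
After step 1: P = 953.3 kPa (V unchanged).
Step 2 (isobaric): W = PΔV = (953.3 kPa)(16.4 − 23.6 L) = -6864 J.
W_total = 0 − 6864 = -6864 J.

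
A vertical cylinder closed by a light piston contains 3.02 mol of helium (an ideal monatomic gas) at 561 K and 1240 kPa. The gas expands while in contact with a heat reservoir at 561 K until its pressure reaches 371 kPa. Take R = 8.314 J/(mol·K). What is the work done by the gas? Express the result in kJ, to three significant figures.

Isothermal process: W = nRT ln(V₂/V₁) = nRT ln(P₁/P₂).
W = (3.02)(8.314)(561) × ln(1240/371)
  = 14086 × ln(3.342) = 14086 × 1.207
W_by_gas = 16997 J.

W ≈ 17.0 kJ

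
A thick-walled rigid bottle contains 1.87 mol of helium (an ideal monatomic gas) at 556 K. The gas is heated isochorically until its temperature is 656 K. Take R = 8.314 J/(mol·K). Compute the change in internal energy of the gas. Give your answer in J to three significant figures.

Constant volume ⇒ W = 0, so Q = ΔU = nCᵥΔT with Cᵥ = 3R/2 = 12.47 J/(mol·K).
ΔU = (1.87)(12.47)(656 − 556) = 2332 J.

ΔU ≈ 2330 J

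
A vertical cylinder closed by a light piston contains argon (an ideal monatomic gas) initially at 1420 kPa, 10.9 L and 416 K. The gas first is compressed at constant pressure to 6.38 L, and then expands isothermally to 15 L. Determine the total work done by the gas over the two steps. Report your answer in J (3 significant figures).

W_total ≈ 1330 J

Step 1 (isobaric): W = PΔV = (1420 kPa)(6.38 − 10.9 L) = -6418 J.
After step 1: P = 1420 kPa, V = 6.38 L, T = 243.5 K.
Step 2 (isothermal): W = P₁V₁ ln(V₂/V₁) = (9060) ln(15/6.38) = 7745 J.
W_total = -6418 + 7745 = 1326 J.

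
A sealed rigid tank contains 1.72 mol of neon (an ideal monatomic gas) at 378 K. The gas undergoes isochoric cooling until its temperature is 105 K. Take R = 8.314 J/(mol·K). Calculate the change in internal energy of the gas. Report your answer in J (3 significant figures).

ΔU ≈ -5860 J

Constant volume ⇒ W = 0, so Q = ΔU = nCᵥΔT with Cᵥ = 3R/2 = 12.47 J/(mol·K).
ΔU = (1.72)(12.47)(105 − 378) = -5856 J.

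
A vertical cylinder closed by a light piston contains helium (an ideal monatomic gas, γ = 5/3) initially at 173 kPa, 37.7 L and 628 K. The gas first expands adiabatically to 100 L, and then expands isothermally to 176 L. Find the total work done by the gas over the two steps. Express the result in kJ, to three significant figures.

W_total ≈ 6.60 kJ

Step 1 (adiabatic): W = (P₁V₁ − P₂V₂)/(γ−1) = (6522 − 3404)/0.667 = 4678 J.
After step 1: P = 34.04 kPa, V = 100 L, T = 327.7 K.
Step 2 (isothermal): W = P₁V₁ ln(V₂/V₁) = (3404) ln(176/100) = 1924 J.
W_total = 4678 + 1924 = 6602 J.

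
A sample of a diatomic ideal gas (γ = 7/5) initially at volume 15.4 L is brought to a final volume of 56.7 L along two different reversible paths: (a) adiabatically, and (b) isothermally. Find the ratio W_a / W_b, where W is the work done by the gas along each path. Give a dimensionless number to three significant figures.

Path (a) adiabatic: W = P₁V₁(1 − (V₁/V₂)^(γ−1))/(γ−1) → W_a/(P₁V₁) = 1.016.
Path (b) isothermal: W = P₁V₁ ln(V₂/V₁) → W_b/(P₁V₁) = 1.303.
W_a / W_b = 1.016 / 1.303 = 0.7793.

W_a / W_b ≈ 0.779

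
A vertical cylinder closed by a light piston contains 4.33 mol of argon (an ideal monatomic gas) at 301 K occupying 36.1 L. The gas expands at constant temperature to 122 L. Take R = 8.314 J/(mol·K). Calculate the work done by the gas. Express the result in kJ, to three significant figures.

W ≈ 13.2 kJ

Isothermal: W = nRT ln(V₂/V₁).
W = (4.33)(8.314)(301) × ln(122/36.1)
  = 10836 × 1.218
W_by_gas = 13195 J.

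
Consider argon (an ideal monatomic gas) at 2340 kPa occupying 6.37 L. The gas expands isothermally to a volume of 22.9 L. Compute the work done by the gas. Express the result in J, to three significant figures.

Isothermal: W = nRT ln(V₂/V₁) = P₁V₁ ln(V₂/V₁).
P₁V₁ = (2340 kPa)(6.37 L) = 14906 J.
W = 14906 × ln(22.9/6.37) = 14906 × 1.28
W_by_gas = 19073 J.

W ≈ 19100 J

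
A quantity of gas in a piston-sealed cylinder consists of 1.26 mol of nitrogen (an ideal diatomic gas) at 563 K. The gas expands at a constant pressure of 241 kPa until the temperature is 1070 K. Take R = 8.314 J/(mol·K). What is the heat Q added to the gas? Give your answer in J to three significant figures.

Q ≈ 18600 J

Isobaric: W = nRΔT = (1.26)(8.314)(507) = 5311 J.
ΔU = nCᵥΔT with Cᵥ = 5R/2: ΔU = (1.26)(20.79)(507) = 13278 J.
Q = ΔU + W = 13278 + 5311 = 18589 J.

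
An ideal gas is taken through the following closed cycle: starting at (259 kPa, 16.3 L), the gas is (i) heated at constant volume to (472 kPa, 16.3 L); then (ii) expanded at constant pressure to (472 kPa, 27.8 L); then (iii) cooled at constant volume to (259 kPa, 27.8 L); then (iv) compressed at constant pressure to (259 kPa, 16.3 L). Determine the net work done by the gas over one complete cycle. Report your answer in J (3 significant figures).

W_net ≈ 2450 J

Constant-volume legs do no work.
W(ii) = (472)(27.8 − 16.3) = 5428 J; W(iv) = (259)(16.3 − 27.8) = -2978 J.
W_net = 5428 − 2978 = 2450 J (the clockwise enclosed area).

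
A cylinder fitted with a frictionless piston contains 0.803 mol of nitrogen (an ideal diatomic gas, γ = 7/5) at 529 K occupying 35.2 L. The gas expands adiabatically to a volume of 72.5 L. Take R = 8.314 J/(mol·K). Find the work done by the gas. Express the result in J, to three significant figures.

W ≈ 2220 J

Adiabatic: TV^(γ−1) = const with γ = 7/5.
T₂ = T₁ (V₁/V₂)^(γ−1) = 529 × (35.2/72.5)^0.4 = 529 × 0.749 = 396.2 K.
W_by = nCᵥ(T₁ − T₂) = (0.803)(20.79)(529 − 396.2) = 2216 J.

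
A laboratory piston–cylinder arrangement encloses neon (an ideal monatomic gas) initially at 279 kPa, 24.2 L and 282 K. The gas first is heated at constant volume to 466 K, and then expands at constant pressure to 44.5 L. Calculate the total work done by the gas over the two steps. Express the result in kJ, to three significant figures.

W_total ≈ 9.36 kJ

Step 1 (isochoric): W = 0 (constant volume).
After step 1: P = 461 kPa (V unchanged).
Step 2 (isobaric): W = PΔV = (461 kPa)(44.5 − 24.2 L) = 9359 J.
W_total = 0 + 9359 = 9359 J.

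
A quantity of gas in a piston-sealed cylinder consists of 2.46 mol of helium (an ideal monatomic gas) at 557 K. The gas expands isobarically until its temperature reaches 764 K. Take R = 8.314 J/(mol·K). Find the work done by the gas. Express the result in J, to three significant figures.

W ≈ 4230 J

Isobaric: W = P ΔV = nR ΔT.
W = (2.46)(8.314)(764 − 557) = 4234 J.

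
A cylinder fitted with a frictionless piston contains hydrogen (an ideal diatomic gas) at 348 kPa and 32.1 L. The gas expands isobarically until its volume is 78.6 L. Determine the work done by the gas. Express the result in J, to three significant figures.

Isobaric: W = P ΔV.
W = (348 kPa)(78.6 − 32.1 L) = (348)(46.5) = 16182 J.

W ≈ 16200 J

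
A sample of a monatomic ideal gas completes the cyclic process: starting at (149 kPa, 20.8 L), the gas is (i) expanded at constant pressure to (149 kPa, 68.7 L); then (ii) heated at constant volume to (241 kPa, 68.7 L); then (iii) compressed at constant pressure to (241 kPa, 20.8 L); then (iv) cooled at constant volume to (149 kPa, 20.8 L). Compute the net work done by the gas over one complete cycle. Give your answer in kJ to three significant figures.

Constant-volume legs do no work.
W(i) = (149)(68.7 − 20.8) = 7137 J; W(iii) = (241)(20.8 − 68.7) = -11544 J.
W_net = 7137 − 11544 = -4407 J (the counter-clockwise enclosed area).

W_net ≈ -4.41 kJ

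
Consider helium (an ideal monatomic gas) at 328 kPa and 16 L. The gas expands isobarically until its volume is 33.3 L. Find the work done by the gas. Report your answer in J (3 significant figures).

W ≈ 5670 J

Isobaric: W = P ΔV.
W = (328 kPa)(33.3 − 16 L) = (328)(17.3) = 5674 J.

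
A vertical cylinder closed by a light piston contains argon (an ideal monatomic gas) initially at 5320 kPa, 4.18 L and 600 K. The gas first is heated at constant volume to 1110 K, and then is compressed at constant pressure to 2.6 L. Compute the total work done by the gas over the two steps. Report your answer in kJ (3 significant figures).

W_total ≈ -15.6 kJ

Step 1 (isochoric): W = 0 (constant volume).
After step 1: P = 9842 kPa (V unchanged).
Step 2 (isobaric): W = PΔV = (9842 kPa)(2.6 − 4.18 L) = -15550 J.
W_total = 0 − 15550 = -15550 J.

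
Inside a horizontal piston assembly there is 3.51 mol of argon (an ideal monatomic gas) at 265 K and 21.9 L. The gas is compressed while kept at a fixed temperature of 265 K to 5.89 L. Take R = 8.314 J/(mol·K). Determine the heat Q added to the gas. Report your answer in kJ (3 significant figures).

Isothermal ⇒ ΔU = 0, so Q = W = nRT ln(V₂/V₁).
Q = (3.51)(8.314)(265) ln(5.89/21.9) = 7733 × -1.313 = -10156 J.

Q ≈ -10.2 kJ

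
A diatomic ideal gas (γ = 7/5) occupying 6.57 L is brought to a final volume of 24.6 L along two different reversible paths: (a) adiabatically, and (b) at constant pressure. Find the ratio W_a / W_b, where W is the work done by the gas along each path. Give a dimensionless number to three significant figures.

Path (a) adiabatic: W = P₁V₁(1 − (V₁/V₂)^(γ−1))/(γ−1) → W_a/(P₁V₁) = 1.026.
Path (b) isobaric: W = P₁(V₂ − V₁) → W_b/(P₁V₁) = 2.744.
W_a / W_b = 1.026 / 2.744 = 0.3737.

W_a / W_b ≈ 0.374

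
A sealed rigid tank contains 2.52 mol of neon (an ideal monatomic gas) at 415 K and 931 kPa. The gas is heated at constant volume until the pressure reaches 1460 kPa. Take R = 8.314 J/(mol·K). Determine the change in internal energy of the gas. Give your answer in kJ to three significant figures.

ΔU ≈ 7.41 kJ

Constant volume ⇒ W = 0, so Q = ΔU = nCᵥΔT with Cᵥ = 3R/2 = 12.47 J/(mol·K).
At constant V, T₂/T₁ = P₂/P₁ ⇒ ΔT = T₁(P₂/P₁ − 1) = 415·(1460/931 − 1) = 235.8 K.
ΔU = (2.52)(12.47)(235.8) = 7411 J.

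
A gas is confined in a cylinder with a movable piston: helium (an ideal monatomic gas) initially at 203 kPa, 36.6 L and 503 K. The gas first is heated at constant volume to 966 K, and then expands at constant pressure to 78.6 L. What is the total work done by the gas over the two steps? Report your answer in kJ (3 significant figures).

W_total ≈ 16.4 kJ

Step 1 (isochoric): W = 0 (constant volume).
After step 1: P = 389.9 kPa (V unchanged).
Step 2 (isobaric): W = PΔV = (389.9 kPa)(78.6 − 36.6 L) = 16374 J.
W_total = 0 + 16374 = 16374 J.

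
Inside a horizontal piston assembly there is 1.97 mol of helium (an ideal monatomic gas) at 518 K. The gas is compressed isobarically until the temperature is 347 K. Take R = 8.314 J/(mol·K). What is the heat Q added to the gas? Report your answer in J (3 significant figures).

Q ≈ -7000 J

Isobaric: W = nRΔT = (1.97)(8.314)(-171) = -2801 J.
ΔU = nCᵥΔT with Cᵥ = 3R/2: ΔU = (1.97)(12.47)(-171) = -4201 J.
Q = ΔU + W = -4201 − 2801 = -7002 J.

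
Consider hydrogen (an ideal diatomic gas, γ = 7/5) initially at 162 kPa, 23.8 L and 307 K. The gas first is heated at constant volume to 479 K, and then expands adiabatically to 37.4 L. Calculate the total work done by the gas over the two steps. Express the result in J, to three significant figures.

Step 1 (isochoric): W = 0 (constant volume).
After step 1: P = 252.8 kPa (V unchanged).
Step 2 (adiabatic): W = (P₁V₁ − P₂V₂)/(γ−1) = (6016 − 5021)/0.4 = 2487 J.
W_total = 0 + 2487 = 2487 J.

W_total ≈ 2490 J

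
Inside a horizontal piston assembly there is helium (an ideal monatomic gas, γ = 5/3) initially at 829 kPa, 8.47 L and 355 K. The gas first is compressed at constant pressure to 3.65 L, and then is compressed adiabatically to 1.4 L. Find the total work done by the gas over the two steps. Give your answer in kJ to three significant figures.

W_total ≈ -8.05 kJ

Step 1 (isobaric): W = PΔV = (829 kPa)(3.65 − 8.47 L) = -3996 J.
After step 1: P = 829 kPa, V = 3.65 L, T = 153 K.
Step 2 (adiabatic): W = (P₁V₁ − P₂V₂)/(γ−1) = (3026 − 5732)/0.667 = -4059 J.
W_total = -3996 − 4059 = -8055 J.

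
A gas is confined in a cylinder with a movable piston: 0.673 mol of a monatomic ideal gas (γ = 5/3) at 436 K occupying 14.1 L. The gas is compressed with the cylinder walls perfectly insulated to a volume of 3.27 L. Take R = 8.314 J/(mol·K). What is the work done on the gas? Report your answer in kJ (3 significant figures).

W ≈ 6.03 kJ

Adiabatic: TV^(γ−1) = const with γ = 5/3.
T₂ = T₁ (V₁/V₂)^(γ−1) = 436 × (14.1/3.27)^0.667 = 436 × 2.649 = 1155 K.
W_by = nCᵥ(T₁ − T₂) = (0.673)(12.47)(436 − 1155) = -6035 J.
Work on gas = −W_by = 6035 J.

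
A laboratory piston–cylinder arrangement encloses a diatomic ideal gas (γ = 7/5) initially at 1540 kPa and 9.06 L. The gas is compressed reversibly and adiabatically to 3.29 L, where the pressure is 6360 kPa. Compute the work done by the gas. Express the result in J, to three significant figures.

W ≈ -17400 J

Adiabatic: W = (P₁V₁ − P₂V₂)/(γ − 1) with γ = 7/5.
P₁V₁ = 13952 J, P₂V₂ = 20924 J.
W = (13952 − 20924) / 0.4 = -17430 J.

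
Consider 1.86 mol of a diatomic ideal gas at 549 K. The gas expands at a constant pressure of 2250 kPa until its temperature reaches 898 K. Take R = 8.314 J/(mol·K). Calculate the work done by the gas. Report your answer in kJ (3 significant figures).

Isobaric: W = P ΔV = nR ΔT.
W = (1.86)(8.314)(898 − 549) = 5397 J.

W ≈ 5.40 kJ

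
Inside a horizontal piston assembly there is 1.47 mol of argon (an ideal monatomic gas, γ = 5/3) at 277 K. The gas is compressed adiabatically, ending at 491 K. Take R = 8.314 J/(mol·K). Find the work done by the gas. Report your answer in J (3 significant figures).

Adiabatic ⇒ Q = 0, so W_by = −ΔU = nCᵥ(T₁ − T₂).
Cᵥ = 3R/2 = 12.47 J/(mol·K).
W = (1.47)(12.47)(277 − 491) = -3923 J.

W ≈ -3920 J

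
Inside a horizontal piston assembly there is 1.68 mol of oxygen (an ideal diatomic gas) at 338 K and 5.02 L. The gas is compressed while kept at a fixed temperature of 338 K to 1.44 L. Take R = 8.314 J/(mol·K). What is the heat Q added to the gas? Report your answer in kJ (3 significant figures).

Q ≈ -5.90 kJ

Isothermal ⇒ ΔU = 0, so Q = W = nRT ln(V₂/V₁).
Q = (1.68)(8.314)(338) ln(1.44/5.02) = 4721 × -1.249 = -5896 J.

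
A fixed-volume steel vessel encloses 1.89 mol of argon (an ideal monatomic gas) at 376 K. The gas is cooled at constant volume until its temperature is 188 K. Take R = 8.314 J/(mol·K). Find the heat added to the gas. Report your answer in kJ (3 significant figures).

Constant volume ⇒ W = 0, so Q = ΔU = nCᵥΔT with Cᵥ = 3R/2 = 12.47 J/(mol·K).
ΔU = (1.89)(12.47)(188 − 376) = -4431 J.

Q ≈ -4.43 kJ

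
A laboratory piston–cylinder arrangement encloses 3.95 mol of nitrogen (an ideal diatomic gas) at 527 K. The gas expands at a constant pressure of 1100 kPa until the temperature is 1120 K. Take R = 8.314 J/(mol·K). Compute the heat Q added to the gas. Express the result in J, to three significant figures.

Isobaric: W = nRΔT = (3.95)(8.314)(593) = 19474 J.
ΔU = nCᵥΔT with Cᵥ = 5R/2: ΔU = (3.95)(20.79)(593) = 48686 J.
Q = ΔU + W = 48686 + 19474 = 68160 J.

Q ≈ 68200 J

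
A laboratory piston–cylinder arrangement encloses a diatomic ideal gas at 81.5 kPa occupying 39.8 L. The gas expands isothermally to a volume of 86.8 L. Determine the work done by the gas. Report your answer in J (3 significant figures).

W ≈ 2530 J

Isothermal: W = nRT ln(V₂/V₁) = P₁V₁ ln(V₂/V₁).
P₁V₁ = (81.5 kPa)(39.8 L) = 3244 J.
W = 3244 × ln(86.8/39.8) = 3244 × 0.7797
W_by_gas = 2529 J.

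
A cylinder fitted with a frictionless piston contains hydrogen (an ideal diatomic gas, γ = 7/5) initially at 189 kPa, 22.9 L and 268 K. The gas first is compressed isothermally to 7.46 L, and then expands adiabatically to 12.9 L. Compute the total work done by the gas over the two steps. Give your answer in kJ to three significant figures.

W_total ≈ -2.73 kJ

Step 1 (isothermal): W = P₁V₁ ln(V₂/V₁) = (4328) ln(7.46/22.9) = -4854 J.
After step 1: P = 580.2 kPa, V = 7.46 L, T = 268 K.
Step 2 (adiabatic): W = (P₁V₁ − P₂V₂)/(γ−1) = (4328 − 3477)/0.4 = 2129 J.
W_total = -4854 + 2129 = -2726 J.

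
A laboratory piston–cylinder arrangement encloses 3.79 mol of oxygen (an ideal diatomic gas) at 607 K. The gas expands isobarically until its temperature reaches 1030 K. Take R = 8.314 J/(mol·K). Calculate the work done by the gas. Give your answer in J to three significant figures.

Isobaric: W = P ΔV = nR ΔT.
W = (3.79)(8.314)(1030 − 607) = 13329 J.

W ≈ 13300 J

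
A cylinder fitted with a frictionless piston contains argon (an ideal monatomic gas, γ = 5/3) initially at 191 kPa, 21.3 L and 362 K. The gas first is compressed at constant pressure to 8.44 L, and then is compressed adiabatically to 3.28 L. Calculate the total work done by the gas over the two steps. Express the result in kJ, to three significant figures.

Step 1 (isobaric): W = PΔV = (191 kPa)(8.44 − 21.3 L) = -2456 J.
After step 1: P = 191 kPa, V = 8.44 L, T = 143.4 K.
Step 2 (adiabatic): W = (P₁V₁ − P₂V₂)/(γ−1) = (1612 − 3027)/0.667 = -2123 J.
W_total = -2456 − 2123 = -4579 J.

W_total ≈ -4.58 kJ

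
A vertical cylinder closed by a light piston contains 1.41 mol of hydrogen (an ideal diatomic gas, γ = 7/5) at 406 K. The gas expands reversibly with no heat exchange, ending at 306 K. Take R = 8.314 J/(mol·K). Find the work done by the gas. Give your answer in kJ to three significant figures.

Adiabatic ⇒ Q = 0, so W_by = −ΔU = nCᵥ(T₁ − T₂).
Cᵥ = 5R/2 = 20.79 J/(mol·K).
W = (1.41)(20.79)(406 − 306) = 2931 J.

W ≈ 2.93 kJ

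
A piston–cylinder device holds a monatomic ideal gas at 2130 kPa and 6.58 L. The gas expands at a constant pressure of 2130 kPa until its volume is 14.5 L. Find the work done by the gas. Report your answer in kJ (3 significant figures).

Isobaric: W = P ΔV.
W = (2130 kPa)(14.5 − 6.58 L) = (2130)(7.92) = 16870 J.

W ≈ 16.9 kJ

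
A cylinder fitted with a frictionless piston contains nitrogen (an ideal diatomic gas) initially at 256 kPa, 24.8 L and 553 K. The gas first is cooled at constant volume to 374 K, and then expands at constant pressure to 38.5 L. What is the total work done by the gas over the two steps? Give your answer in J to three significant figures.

W_total ≈ 2370 J

Step 1 (isochoric): W = 0 (constant volume).
After step 1: P = 173.1 kPa (V unchanged).
Step 2 (isobaric): W = PΔV = (173.1 kPa)(38.5 − 24.8 L) = 2372 J.
W_total = 0 + 2372 = 2372 J.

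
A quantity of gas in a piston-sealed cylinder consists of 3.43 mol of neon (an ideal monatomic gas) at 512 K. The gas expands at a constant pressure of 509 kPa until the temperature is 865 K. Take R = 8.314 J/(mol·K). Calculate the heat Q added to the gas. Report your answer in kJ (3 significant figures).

Isobaric: W = nRΔT = (3.43)(8.314)(353) = 10067 J.
ΔU = nCᵥΔT with Cᵥ = 3R/2: ΔU = (3.43)(12.47)(353) = 15100 J.
Q = ΔU + W = 15100 + 10067 = 25166 J.

Q ≈ 25.2 kJ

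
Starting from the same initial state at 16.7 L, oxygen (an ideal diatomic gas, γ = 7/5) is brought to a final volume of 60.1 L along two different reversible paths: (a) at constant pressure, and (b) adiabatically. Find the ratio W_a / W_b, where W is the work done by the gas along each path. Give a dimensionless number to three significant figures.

W_a / W_b ≈ 2.59

Path (a) isobaric: W = P₁(V₂ − V₁) → W_a/(P₁V₁) = 2.599.
Path (b) adiabatic: W = P₁V₁(1 − (V₁/V₂)^(γ−1))/(γ−1) → W_b/(P₁V₁) = 1.002.
W_a / W_b = 2.599 / 1.002 = 2.593.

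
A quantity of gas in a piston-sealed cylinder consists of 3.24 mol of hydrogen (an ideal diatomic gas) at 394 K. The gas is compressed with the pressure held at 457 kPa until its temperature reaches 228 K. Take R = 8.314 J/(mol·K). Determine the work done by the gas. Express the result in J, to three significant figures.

Isobaric: W = P ΔV = nR ΔT.
W = (3.24)(8.314)(228 − 394) = -4472 J.

W ≈ -4470 J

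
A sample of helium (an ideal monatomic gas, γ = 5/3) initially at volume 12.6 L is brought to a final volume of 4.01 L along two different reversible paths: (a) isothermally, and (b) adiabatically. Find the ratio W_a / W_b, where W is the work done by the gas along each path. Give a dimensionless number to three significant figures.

Path (a) isothermal: W = P₁V₁ ln(V₂/V₁) → W_a/(P₁V₁) = -1.145.
Path (b) adiabatic: W = P₁V₁(1 − (V₁/V₂)^(γ−1))/(γ−1) → W_b/(P₁V₁) = -1.718.
W_a / W_b = -1.145 / -1.718 = 0.6664.

W_a / W_b ≈ 0.666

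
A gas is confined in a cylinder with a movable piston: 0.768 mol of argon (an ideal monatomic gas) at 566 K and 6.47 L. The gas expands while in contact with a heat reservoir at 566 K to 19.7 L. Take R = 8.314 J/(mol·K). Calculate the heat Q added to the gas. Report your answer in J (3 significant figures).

Q ≈ 4020 J

Isothermal ⇒ ΔU = 0, so Q = W = nRT ln(V₂/V₁).
Q = (0.768)(8.314)(566) ln(19.7/6.47) = 3614 × 1.113 = 4024 J.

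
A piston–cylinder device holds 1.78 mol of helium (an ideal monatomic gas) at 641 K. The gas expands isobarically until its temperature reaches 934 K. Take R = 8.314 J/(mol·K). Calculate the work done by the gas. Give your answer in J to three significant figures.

W ≈ 4340 J

Isobaric: W = P ΔV = nR ΔT.
W = (1.78)(8.314)(934 − 641) = 4336 J.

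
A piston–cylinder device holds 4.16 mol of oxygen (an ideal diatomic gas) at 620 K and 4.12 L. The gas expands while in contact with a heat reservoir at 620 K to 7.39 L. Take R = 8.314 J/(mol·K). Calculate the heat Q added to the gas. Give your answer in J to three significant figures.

Q ≈ 12500 J

Isothermal ⇒ ΔU = 0, so Q = W = nRT ln(V₂/V₁).
Q = (4.16)(8.314)(620) ln(7.39/4.12) = 21443 × 0.5843 = 12529 J.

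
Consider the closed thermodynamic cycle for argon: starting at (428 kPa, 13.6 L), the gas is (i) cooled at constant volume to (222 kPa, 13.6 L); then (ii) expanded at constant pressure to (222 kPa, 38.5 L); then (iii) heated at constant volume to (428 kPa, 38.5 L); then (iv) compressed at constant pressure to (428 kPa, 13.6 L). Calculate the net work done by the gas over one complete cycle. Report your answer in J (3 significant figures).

W_net ≈ -5130 J

Constant-volume legs do no work.
W(ii) = (222)(38.5 − 13.6) = 5528 J; W(iv) = (428)(13.6 − 38.5) = -10657 J.
W_net = 5528 − 10657 = -5129 J (the counter-clockwise enclosed area).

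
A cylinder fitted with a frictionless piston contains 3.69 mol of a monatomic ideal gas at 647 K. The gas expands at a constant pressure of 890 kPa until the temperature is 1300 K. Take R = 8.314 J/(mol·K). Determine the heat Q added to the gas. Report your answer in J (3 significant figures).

Isobaric: W = nRΔT = (3.69)(8.314)(653) = 20033 J.
ΔU = nCᵥΔT with Cᵥ = 3R/2: ΔU = (3.69)(12.47)(653) = 30050 J.
Q = ΔU + W = 30050 + 20033 = 50083 J.

Q ≈ 50100 J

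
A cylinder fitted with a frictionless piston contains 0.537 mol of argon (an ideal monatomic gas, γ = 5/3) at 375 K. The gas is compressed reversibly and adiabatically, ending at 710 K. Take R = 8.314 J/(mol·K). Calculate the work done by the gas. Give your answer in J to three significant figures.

W ≈ -2240 J

Adiabatic ⇒ Q = 0, so W_by = −ΔU = nCᵥ(T₁ − T₂).
Cᵥ = 3R/2 = 12.47 J/(mol·K).
W = (0.537)(12.47)(375 − 710) = -2243 J.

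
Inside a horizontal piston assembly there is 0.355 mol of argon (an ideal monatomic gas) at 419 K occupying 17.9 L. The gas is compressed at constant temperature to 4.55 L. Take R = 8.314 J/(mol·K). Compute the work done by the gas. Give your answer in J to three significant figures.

Isothermal: W = nRT ln(V₂/V₁).
W = (0.355)(8.314)(419) × ln(4.55/17.9)
  = 1237 × -1.37
W_by_gas = -1694 J.

W ≈ -1690 J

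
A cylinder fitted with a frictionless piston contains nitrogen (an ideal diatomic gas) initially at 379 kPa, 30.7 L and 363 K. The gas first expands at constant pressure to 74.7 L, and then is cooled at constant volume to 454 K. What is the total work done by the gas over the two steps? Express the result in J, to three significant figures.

Step 1 (isobaric): W = PΔV = (379 kPa)(74.7 − 30.7 L) = 16676 J.
Step 2 (isochoric): W = 0 (constant volume).
W_total = 16676 + 0 = 16676 J.

W_total ≈ 16700 J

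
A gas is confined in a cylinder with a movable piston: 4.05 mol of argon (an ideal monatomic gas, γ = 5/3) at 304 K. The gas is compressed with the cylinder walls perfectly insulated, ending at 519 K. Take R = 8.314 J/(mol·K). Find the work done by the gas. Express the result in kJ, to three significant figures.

Adiabatic ⇒ Q = 0, so W_by = −ΔU = nCᵥ(T₁ − T₂).
Cᵥ = 3R/2 = 12.47 J/(mol·K).
W = (4.05)(12.47)(304 − 519) = -10859 J.

W ≈ -10.9 kJ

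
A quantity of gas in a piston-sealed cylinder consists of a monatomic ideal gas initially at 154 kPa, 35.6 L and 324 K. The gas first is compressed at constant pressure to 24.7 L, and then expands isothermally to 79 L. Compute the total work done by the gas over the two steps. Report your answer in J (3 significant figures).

Step 1 (isobaric): W = PΔV = (154 kPa)(24.7 − 35.6 L) = -1679 J.
After step 1: P = 154 kPa, V = 24.7 L, T = 224.8 K.
Step 2 (isothermal): W = P₁V₁ ln(V₂/V₁) = (3804) ln(79/24.7) = 4422 J.
W_total = -1679 + 4422 = 2744 J.

W_total ≈ 2740 J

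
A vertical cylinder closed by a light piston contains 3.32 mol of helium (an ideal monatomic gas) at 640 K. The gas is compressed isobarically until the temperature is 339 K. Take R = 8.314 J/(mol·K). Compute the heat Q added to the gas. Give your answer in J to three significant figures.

Isobaric: W = nRΔT = (3.32)(8.314)(-301) = -8308 J.
ΔU = nCᵥΔT with Cᵥ = 3R/2: ΔU = (3.32)(12.47)(-301) = -12463 J.
Q = ΔU + W = -12463 − 8308 = -20771 J.

Q ≈ -20800 J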